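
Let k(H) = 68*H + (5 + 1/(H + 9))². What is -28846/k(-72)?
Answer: 57244887/9666814 ≈ 5.9218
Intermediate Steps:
k(H) = (5 + 1/(9 + H))² + 68*H (k(H) = 68*H + (5 + 1/(9 + H))² = (5 + 1/(9 + H))² + 68*H)
-28846/k(-72) = -28846/(68*(-72) + (46 + 5*(-72))²/(9 - 72)²) = -28846/(-4896 + (46 - 360)²/(-63)²) = -28846/(-4896 + (1/3969)*(-314)²) = -28846/(-4896 + (1/3969)*98596) = -28846/(-4896 + 98596/3969) = -28846/(-19333628/3969) = -28846*(-3969/19333628) = 57244887/9666814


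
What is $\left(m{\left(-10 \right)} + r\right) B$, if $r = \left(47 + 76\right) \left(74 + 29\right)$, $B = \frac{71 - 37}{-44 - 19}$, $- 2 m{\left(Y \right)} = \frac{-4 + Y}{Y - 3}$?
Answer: $- \frac{5599460}{819} \approx -6836.9$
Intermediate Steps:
$m{\left(Y \right)} = - \frac{-4 + Y}{2 \left(-3 + Y\right)}$ ($m{\left(Y \right)} = - \frac{\left(-4 + Y\right) \frac{1}{Y - 3}}{2} = - \frac{\left(-4 + Y\right) \frac{1}{-3 + Y}}{2} = - \frac{\frac{1}{-3 + Y} \left(-4 + Y\right)}{2} = - \frac{-4 + Y}{2 \left(-3 + Y\right)}$)
$B = - \frac{34}{63}$ ($B = \frac{34}{-63} = 34 \left(- \frac{1}{63}\right) = - \frac{34}{63} \approx -0.53968$)
$r = 12669$ ($r = 123 \cdot 103 = 12669$)
$\left(m{\left(-10 \right)} + r\right) B = \left(\frac{4 - -10}{2 \left(-3 - 10\right)} + 12669\right) \left(- \frac{34}{63}\right) = \left(\frac{4 + 10}{2 \left(-13\right)} + 12669\right) \left(- \frac{34}{63}\right) = \left(\frac{1}{2} \left(- \frac{1}{13}\right) 14 + 12669\right) \left(- \frac{34}{63}\right) = \left(- \frac{7}{13} + 12669\right) \left(- \frac{34}{63}\right) = \frac{164690}{13} \left(- \frac{34}{63}\right) = - \frac{5599460}{819}$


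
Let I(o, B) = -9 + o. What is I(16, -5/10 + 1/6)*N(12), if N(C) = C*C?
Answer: 1008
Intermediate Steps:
N(C) = C²
I(16, -5/10 + 1/6)*N(12) = (-9 + 16)*12² = 7*144 = 1008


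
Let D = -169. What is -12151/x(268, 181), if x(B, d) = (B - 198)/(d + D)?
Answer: -72906/35 ≈ -2083.0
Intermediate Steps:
x(B, d) = (-198 + B)/(-169 + d) (x(B, d) = (B - 198)/(d - 169) = (-198 + B)/(-169 + d))
-12151/x(268, 181) = -12151*(-169 + 181)/(-198 + 268) = -12151/(70/12) = -12151/((1/12)*70) = -12151/35/6 = -12151*6/35 = -72906/35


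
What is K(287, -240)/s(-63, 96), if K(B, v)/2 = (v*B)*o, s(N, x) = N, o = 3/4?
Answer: 1640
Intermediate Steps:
o = ¾ (o = 3*(¼) = ¾ ≈ 0.75000)
K(B, v) = 3*B*v/2 (K(B, v) = 2*((v*B)*(¾)) = 2*((B*v)*(¾)) = 2*(3*B*v/4) = 3*B*v/2)
K(287, -240)/s(-63, 96) = ((3/2)*287*(-240))/(-63) = -103320*(-1/63) = 1640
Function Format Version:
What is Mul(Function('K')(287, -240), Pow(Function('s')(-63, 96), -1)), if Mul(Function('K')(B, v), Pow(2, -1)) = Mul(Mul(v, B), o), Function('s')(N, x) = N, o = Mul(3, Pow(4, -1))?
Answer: 1640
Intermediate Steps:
o = Rational(3, 4) (o = Mul(3, Rational(1, 4)) = Rational(3, 4) ≈ 0.75000)
Function('K')(B, v) = Mul(Rational(3, 2), B, v) (Function('K')(B, v) = Mul(2, Mul(Mul(v, B), Rational(3, 4))) = Mul(2, Mul(Mul(B, v), Rational(3, 4))) = Mul(2, Mul(Rational(3, 4), B, v)) = Mul(Rational(3, 2), B, v))
Mul(Function('K')(287, -240), Pow(Function('s')(-63, 96), -1)) = Mul(Mul(Rational(3, 2), 287, -240), Pow(-63, -1)) = Mul(-103320, Rational(-1, 63)) = 1640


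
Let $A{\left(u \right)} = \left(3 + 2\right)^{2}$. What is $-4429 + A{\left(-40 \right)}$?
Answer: $-4404$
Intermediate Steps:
$A{\left(u \right)} = 25$ ($A{\left(u \right)} = 5^{2} = 25$)
$-4429 + A{\left(-40 \right)} = -4429 + 25 = -4404$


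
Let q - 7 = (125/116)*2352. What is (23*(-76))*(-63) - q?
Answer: 3119893/29 ≈ 1.0758e+5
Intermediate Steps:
q = 73703/29 (q = 7 + (125/116)*2352 = 7 + 73500/29 = 73703/29 ≈ 2541.5)
(23*(-76))*(-63) - q = (23*(-76))*(-63) - 1*73703/29 = -1748*(-63) - 73703/29 = 110124 - 73703/29 = 3119893/29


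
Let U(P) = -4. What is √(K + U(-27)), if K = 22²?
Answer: 4*√30 ≈ 21.909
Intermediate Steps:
K = 484
√(K + U(-27)) = √(484 - 4) = √480 = 4*√30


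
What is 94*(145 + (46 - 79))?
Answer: 10528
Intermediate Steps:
94*(145 + (46 - 79)) = 94*(145 - 33) = 94*112 = 10528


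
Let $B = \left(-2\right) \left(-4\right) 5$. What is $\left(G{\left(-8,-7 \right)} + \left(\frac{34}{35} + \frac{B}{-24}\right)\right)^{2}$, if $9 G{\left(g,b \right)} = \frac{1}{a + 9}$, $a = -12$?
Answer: $\frac{478864}{893025} \approx 0.53623$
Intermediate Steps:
$B = 40$ ($B = 8 \cdot 5 = 40$)
$G{\left(g,b \right)} = - \frac{1}{27}$ ($G{\left(g,b \right)} = \frac{1}{9 \left(-12 + 9\right)} = \frac{1}{9 \left(-3\right)} = \frac{1}{9} \left(- \frac{1}{3}\right) = - \frac{1}{27}$)
$\left(G{\left(-8,-7 \right)} + \left(\frac{34}{35} + \frac{B}{-24}\right)\right)^{2} = \left(- \frac{1}{27} + \left(\frac{34}{35} + \frac{40}{-24}\right)\right)^{2} = \left(- \frac{1}{27} + \left(34 \cdot \frac{1}{35} + 40 \left(- \frac{1}{24}\right)\right)\right)^{2} = \left(- \frac{1}{27} + \left(\frac{34}{35} - \frac{5}{3}\right)\right)^{2} = \left(- \frac{1}{27} - \frac{73}{105}\right)^{2} = \left(- \frac{692}{945}\right)^{2} = \frac{478864}{893025}$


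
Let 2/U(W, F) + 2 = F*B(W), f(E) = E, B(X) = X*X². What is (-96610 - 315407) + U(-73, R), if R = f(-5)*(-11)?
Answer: -8815489774931/21395937 ≈ -4.1202e+5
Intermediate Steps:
B(X) = X³
R = 55 (R = -5*(-11) = 55)
U(W, F) = 2/(-2 + F*W³)
(-96610 - 315407) + U(-73, R) = (-96610 - 315407) + 2/(-2 + 55*(-73)³) = -412017 + 2/(-2 + 55*(-389017)) = -412017 + 2/(-2 - 21395935) = -412017 + 2/(-21395937) = -412017 + 2*(-1/21395937) = -412017 - 2/21395937 = -8815489774931/21395937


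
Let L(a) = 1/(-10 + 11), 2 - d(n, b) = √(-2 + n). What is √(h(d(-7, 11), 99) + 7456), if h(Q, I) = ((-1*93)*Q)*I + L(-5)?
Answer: √(-10957 + 27621*I) ≈ 96.845 + 142.6*I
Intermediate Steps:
d(n, b) = 2 - √(-2 + n)
L(a) = 1 (L(a) = 1/1 = 1)
h(Q, I) = 1 - 93*I*Q (h(Q, I) = ((-1*93)*Q)*I + 1 = (-93*Q)*I + 1 = -93*I*Q + 1 = 1 - 93*I*Q)
√(h(d(-7, 11), 99) + 7456) = √((1 - 93*99*(2 - √(-2 - 7))) + 7456) = √((1 - 93*99*(2 - √(-9))) + 7456) = √((1 - 93*99*(2 - 3*I)) + 7456) = √((1 + (-18414 + 27621*I)) + 7456) = √((-18413 + 27621*I) + 7456) = √(-10957 + 27621*I)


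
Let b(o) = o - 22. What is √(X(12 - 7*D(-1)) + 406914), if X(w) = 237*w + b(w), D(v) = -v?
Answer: √408082 ≈ 638.81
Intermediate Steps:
b(o) = -22 + o
X(w) = -22 + 238*w (X(w) = 237*w + (-22 + w) = -22 + 238*w)
√(X(12 - 7*D(-1)) + 406914) = √((-22 + 238*(12 - (-7)*(-1))) + 406914) = √((-22 + 238*(12 - 7*1)) + 406914) = √((-22 + 238*(12 - 7)) + 406914) = √((-22 + 238*5) + 406914) = √((-22 + 1190) + 406914) = √(1168 + 406914) = √408082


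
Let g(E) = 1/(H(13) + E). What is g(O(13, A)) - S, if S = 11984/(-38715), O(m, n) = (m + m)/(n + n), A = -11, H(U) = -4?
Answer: 85741/735585 ≈ 0.11656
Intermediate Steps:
O(m, n) = m/n (O(m, n) = (2*m)/((2*n)) = (2*m)*(1/(2*n)) = m/n)
g(E) = 1/(-4 + E)
S = -11984/38715 (S = 11984*(-1/38715) = -11984/38715 ≈ -0.30954)
g(O(13, A)) - S = 1/(-4 + 13/(-11)) - 1*(-11984/38715) = 1/(-4 + 13*(-1/11)) + 11984/38715 = 1/(-4 - 13/11) + 11984/38715 = 1/(-57/11) + 11984/38715 = -11/57 + 11984/38715 = 85741/735585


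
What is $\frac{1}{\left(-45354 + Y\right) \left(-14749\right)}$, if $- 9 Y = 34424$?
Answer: $\frac{9}{6528054890} \approx 1.3787 \cdot 10^{-9}$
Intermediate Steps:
$Y = - \frac{34424}{9}$ ($Y = \left(- \frac{1}{9}\right) 34424 = - \frac{34424}{9} \approx -3824.9$)
$\frac{1}{\left(-45354 + Y\right) \left(-14749\right)} = \frac{1}{\left(-45354 - \frac{34424}{9}\right) \left(-14749\right)} = \frac{1}{- \frac{442610}{9}} \left(- \frac{1}{14749}\right) = \left(- \frac{9}{442610}\right) \left(- \frac{1}{14749}\right) = \frac{9}{6528054890}$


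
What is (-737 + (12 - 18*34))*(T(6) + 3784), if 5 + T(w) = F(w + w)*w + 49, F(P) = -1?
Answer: -5110014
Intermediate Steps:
T(w) = 44 - w (T(w) = -5 + (-w + 49) = -5 + (49 - w) = 44 - w)
(-737 + (12 - 18*34))*(T(6) + 3784) = (-737 + (12 - 18*34))*((44 - 1*6) + 3784) = (-737 + (12 - 612))*((44 - 6) + 3784) = (-737 - 600)*(38 + 3784) = -1337*3822 = -5110014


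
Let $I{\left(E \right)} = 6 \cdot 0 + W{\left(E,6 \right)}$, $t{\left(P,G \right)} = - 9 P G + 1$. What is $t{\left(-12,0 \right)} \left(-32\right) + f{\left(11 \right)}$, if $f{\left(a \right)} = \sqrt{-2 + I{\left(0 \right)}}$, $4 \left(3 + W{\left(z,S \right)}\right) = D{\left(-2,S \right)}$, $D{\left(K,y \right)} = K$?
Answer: $-32 + \frac{i \sqrt{22}}{2} \approx -32.0 + 2.3452 i$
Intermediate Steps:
$t{\left(P,G \right)} = 1 - 9 G P$ ($t{\left(P,G \right)} = - 9 G P + 1 = 1 - 9 G P$)
$W{\left(z,S \right)} = - \frac{7}{2}$ ($W{\left(z,S \right)} = -3 + \frac{1}{4} \left(-2\right) = -3 - \frac{1}{2} = - \frac{7}{2}$)
$I{\left(E \right)} = - \frac{7}{2}$ ($I{\left(E \right)} = 6 \cdot 0 - \frac{7}{2} = 0 - \frac{7}{2} = - \frac{7}{2}$)
$f{\left(a \right)} = \frac{i \sqrt{22}}{2}$ ($f{\left(a \right)} = \sqrt{-2 - \frac{7}{2}} = \sqrt{- \frac{11}{2}} = \frac{i \sqrt{22}}{2}$)
$t{\left(-12,0 \right)} \left(-32\right) + f{\left(11 \right)} = \left(1 - 0 \left(-12\right)\right) \left(-32\right) + \frac{i \sqrt{22}}{2} = \left(1 + 0\right) \left(-32\right) + \frac{i \sqrt{22}}{2} = 1 \left(-32\right) + \frac{i \sqrt{22}}{2} = -32 + \frac{i \sqrt{22}}{2}$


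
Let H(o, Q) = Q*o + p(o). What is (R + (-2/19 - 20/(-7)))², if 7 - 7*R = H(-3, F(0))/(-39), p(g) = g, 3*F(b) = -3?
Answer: 249001/17689 ≈ 14.077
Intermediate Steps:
F(b) = -1 (F(b) = (⅓)*(-3) = -1)
H(o, Q) = o + Q*o (H(o, Q) = Q*o + o = o + Q*o)
R = 1 (R = 1 - (-3*(1 - 1))/(7*(-39)) = 1 - (-3*0)*(-1)/(7*39) = 1 - 0*(-1)/39 = 1 - ⅐*0 = 1 + 0 = 1)
(R + (-2/19 - 20/(-7)))² = (1 + (-2/19 - 20/(-7)))² = (1 + (-2*1/19 - 20*(-⅐)))² = (1 + (-2/19 + 20/7))² = (1 + 366/133)² = (499/133)² = 249001/17689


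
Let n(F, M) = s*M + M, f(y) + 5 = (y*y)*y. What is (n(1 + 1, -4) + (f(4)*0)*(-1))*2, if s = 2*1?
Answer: -24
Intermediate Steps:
s = 2
f(y) = -5 + y³ (f(y) = -5 + (y*y)*y = -5 + y²*y = -5 + y³)
n(F, M) = 3*M (n(F, M) = 2*M + M = 3*M)
(n(1 + 1, -4) + (f(4)*0)*(-1))*2 = (3*(-4) + ((-5 + 4³)*0)*(-1))*2 = (-12 + ((-5 + 64)*0)*(-1))*2 = (-12 + (59*0)*(-1))*2 = (-12 + 0*(-1))*2 = (-12 + 0)*2 = -12*2 = -24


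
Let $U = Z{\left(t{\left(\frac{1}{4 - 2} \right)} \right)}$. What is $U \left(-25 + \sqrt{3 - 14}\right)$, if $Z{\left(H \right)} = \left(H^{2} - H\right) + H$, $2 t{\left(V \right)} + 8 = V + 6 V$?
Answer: $- \frac{2025}{16} + \frac{81 i \sqrt{11}}{16} \approx -126.56 + 16.79 i$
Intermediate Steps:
$t{\left(V \right)} = -4 + \frac{7 V}{2}$ ($t{\left(V \right)} = -4 + \frac{V + 6 V}{2} = -4 + \frac{7 V}{2}$)
$Z{\left(H \right)} = H^{2}$
$U = \frac{81}{16}$ ($U = \left(-4 + \frac{7}{2 \left(4 - 2\right)}\right)^{2} = \left(-4 + \frac{7}{2 \cdot 2}\right)^{2} = \left(-4 + \frac{7}{2} \cdot \frac{1}{2}\right)^{2} = \left(-4 + \frac{7}{4}\right)^{2} = \left(- \frac{9}{4}\right)^{2} = \frac{81}{16} \approx 5.0625$)
$U \left(-25 + \sqrt{3 - 14}\right) = \frac{81 \left(-25 + \sqrt{3 - 14}\right)}{16} = \frac{81 \left(-25 + \sqrt{-11}\right)}{16} = \frac{81 \left(-25 + i \sqrt{11}\right)}{16} = - \frac{2025}{16} + \frac{81 i \sqrt{11}}{16}$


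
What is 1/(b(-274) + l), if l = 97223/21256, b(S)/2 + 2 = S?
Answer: -21256/11636089 ≈ -0.0018267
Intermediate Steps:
b(S) = -4 + 2*S
l = 97223/21256 (l = 97223*(1/21256) = 97223/21256 ≈ 4.5739)
1/(b(-274) + l) = 1/((-4 + 2*(-274)) + 97223/21256) = 1/((-4 - 548) + 97223/21256) = 1/(-552 + 97223/21256) = 1/(-11636089/21256) = -21256/11636089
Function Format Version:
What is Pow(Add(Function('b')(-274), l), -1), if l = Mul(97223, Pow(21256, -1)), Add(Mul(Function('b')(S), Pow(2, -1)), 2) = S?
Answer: Rational(-21256, 11636089) ≈ -0.0018267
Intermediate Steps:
Function('b')(S) = Add(-4, Mul(2, S))
l = Rational(97223, 21256) (l = Mul(97223, Rational(1, 21256)) = Rational(97223, 21256) ≈ 4.5739)
Pow(Add(Function('b')(-274), l), -1) = Pow(Add(Add(-4, Mul(2, -274)), Rational(97223, 21256)), -1) = Pow(Add(Add(-4, -548), Rational(97223, 21256)), -1) = Pow(Add(-552, Rational(97223, 21256)), -1) = Pow(Rational(-11636089, 21256), -1) = Rational(-21256, 11636089)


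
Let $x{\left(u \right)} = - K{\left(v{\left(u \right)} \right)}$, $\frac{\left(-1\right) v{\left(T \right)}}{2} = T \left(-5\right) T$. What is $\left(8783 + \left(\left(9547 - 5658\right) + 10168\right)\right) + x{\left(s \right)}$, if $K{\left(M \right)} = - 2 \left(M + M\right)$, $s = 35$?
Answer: $71840$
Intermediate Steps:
$v{\left(T \right)} = 10 T^{2}$ ($v{\left(T \right)} = - 2 T \left(-5\right) T = - 2 - 5 T T = - 2 \left(- 5 T^{2}\right) = 10 T^{2}$)
$K{\left(M \right)} = - 4 M$ ($K{\left(M \right)} = - 2 \cdot 2 M = - 4 M$)
$x{\left(u \right)} = 40 u^{2}$ ($x{\left(u \right)} = - \left(-4\right) 10 u^{2} = - \left(-40\right) u^{2} = 40 u^{2}$)
$\left(8783 + \left(\left(9547 - 5658\right) + 10168\right)\right) + x{\left(s \right)} = \left(8783 + \left(\left(9547 - 5658\right) + 10168\right)\right) + 40 \cdot 35^{2} = \left(8783 + \left(3889 + 10168\right)\right) + 40 \cdot 1225 = \left(8783 + 14057\right) + 49000 = 22840 + 49000 = 71840$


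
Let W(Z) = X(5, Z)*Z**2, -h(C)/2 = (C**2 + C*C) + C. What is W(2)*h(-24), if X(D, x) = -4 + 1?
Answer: 27072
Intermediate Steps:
X(D, x) = -3
h(C) = -4*C**2 - 2*C (h(C) = -2*((C**2 + C*C) + C) = -2*((C**2 + C**2) + C) = -2*(2*C**2 + C) = -2*(C + 2*C**2) = -4*C**2 - 2*C)
W(Z) = -3*Z**2
W(2)*h(-24) = (-3*2**2)*(-2*(-24)*(1 + 2*(-24))) = (-3*4)*(-2*(-24)*(1 - 48)) = -(-24)*(-24)*(-47) = -12*(-2256) = 27072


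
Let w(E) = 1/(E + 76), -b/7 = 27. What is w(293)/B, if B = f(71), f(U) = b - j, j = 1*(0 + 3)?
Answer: -1/70848 ≈ -1.4115e-5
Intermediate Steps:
b = -189 (b = -7*27 = -189)
j = 3 (j = 1*3 = 3)
f(U) = -192 (f(U) = -189 - 1*3 = -189 - 3 = -192)
w(E) = 1/(76 + E)
B = -192
w(293)/B = 1/((76 + 293)*(-192)) = -1/192/369 = (1/369)*(-1/192) = -1/70848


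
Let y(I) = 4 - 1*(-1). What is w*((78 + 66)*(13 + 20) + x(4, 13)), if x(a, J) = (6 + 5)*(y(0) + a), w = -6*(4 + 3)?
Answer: -203742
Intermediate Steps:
w = -42 (w = -6*7 = -42)
y(I) = 5 (y(I) = 4 + 1 = 5)
x(a, J) = 55 + 11*a (x(a, J) = (6 + 5)*(5 + a) = 11*(5 + a) = 55 + 11*a)
w*((78 + 66)*(13 + 20) + x(4, 13)) = -42*((78 + 66)*(13 + 20) + (55 + 11*4)) = -42*(144*33 + (55 + 44)) = -42*(4752 + 99) = -42*4851 = -203742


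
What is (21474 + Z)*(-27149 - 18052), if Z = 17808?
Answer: -1775585682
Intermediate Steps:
(21474 + Z)*(-27149 - 18052) = (21474 + 17808)*(-27149 - 18052) = 39282*(-45201) = -1775585682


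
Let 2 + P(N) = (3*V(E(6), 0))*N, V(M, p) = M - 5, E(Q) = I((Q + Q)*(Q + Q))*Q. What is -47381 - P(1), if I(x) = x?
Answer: -49956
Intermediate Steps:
E(Q) = 4*Q**3 (E(Q) = ((Q + Q)*(Q + Q))*Q = ((2*Q)*(2*Q))*Q = (4*Q**2)*Q = 4*Q**3)
V(M, p) = -5 + M
P(N) = -2 + 2577*N (P(N) = -2 + (3*(-5 + 4*6**3))*N = -2 + (3*(-5 + 4*216))*N = -2 + (3*(-5 + 864))*N = -2 + (3*859)*N = -2 + 2577*N)
-47381 - P(1) = -47381 - (-2 + 2577*1) = -47381 - (-2 + 2577) = -47381 - 1*2575 = -47381 - 2575 = -49956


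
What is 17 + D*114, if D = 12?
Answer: 1385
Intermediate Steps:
17 + D*114 = 17 + 12*114 = 17 + 1368 = 1385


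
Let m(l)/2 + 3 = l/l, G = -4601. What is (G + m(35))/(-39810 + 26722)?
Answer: 4605/13088 ≈ 0.35185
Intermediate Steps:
m(l) = -4 (m(l) = -6 + 2*(l/l) = -6 + 2*1 = -6 + 2 = -4)
(G + m(35))/(-39810 + 26722) = (-4601 - 4)/(-39810 + 26722) = -4605/(-13088) = -4605*(-1/13088) = 4605/13088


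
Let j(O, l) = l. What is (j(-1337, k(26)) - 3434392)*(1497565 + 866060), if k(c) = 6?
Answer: -8117600609250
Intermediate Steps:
(j(-1337, k(26)) - 3434392)*(1497565 + 866060) = (6 - 3434392)*(1497565 + 866060) = -3434386*2363625 = -8117600609250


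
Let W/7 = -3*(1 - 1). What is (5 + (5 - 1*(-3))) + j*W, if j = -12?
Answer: 13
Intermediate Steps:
W = 0 (W = 7*(-3*(1 - 1)) = 7*(-3*0) = 7*0 = 0)
(5 + (5 - 1*(-3))) + j*W = (5 + (5 - 1*(-3))) - 12*0 = (5 + (5 + 3)) + 0 = (5 + 8) + 0 = 13 + 0 = 13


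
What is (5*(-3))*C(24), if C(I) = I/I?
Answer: -15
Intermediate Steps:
C(I) = 1
(5*(-3))*C(24) = (5*(-3))*1 = -15*1 = -15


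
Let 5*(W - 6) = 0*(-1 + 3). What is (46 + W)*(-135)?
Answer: -7020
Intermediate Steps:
W = 6 (W = 6 + (0*(-1 + 3))/5 = 6 + (0*2)/5 = 6 + (⅕)*0 = 6 + 0 = 6)
(46 + W)*(-135) = (46 + 6)*(-135) = 52*(-135) = -7020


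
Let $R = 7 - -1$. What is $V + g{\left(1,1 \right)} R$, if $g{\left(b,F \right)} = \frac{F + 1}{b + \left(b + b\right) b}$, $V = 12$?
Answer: $\frac{52}{3} \approx 17.333$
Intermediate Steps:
$g{\left(b,F \right)} = \frac{1 + F}{b + 2 b^{2}}$ ($g{\left(b,F \right)} = \frac{1 + F}{b + 2 b b} = \frac{1 + F}{b + 2 b^{2}}$)
$R = 8$ ($R = 7 + 1 = 8$)
$V + g{\left(1,1 \right)} R = 12 + \frac{1 + 1}{1 \left(1 + 2 \cdot 1\right)} 8 = 12 + 1 \frac{1}{1 + 2} \cdot 2 \cdot 8 = 12 + 1 \cdot \frac{1}{3} \cdot 2 \cdot 8 = 12 + \frac{2}{3} \cdot 8 = 12 + \frac{16}{3} = \frac{52}{3}$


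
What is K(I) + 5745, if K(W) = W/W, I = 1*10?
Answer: 5746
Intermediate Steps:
I = 10
K(W) = 1
K(I) + 5745 = 1 + 5745 = 5746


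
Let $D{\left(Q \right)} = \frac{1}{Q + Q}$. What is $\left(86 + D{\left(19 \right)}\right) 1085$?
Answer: $\frac{3546865}{38} \approx 93339.0$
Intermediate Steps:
$D{\left(Q \right)} = \frac{1}{2 Q}$
$\left(86 + D{\left(19 \right)}\right) 1085 = \left(86 + \frac{1}{2 \cdot 19}\right) 1085 = \left(86 + \frac{1}{2} \cdot \frac{1}{19}\right) 1085 = \left(86 + \frac{1}{38}\right) 1085 = \frac{3269}{38} \cdot 1085 = \frac{3546865}{38}$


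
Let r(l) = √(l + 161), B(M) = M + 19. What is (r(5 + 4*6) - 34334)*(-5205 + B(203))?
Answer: 171086322 - 4983*√190 ≈ 1.7102e+8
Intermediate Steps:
B(M) = 19 + M
r(l) = √(161 + l)
(r(5 + 4*6) - 34334)*(-5205 + B(203)) = (√(161 + (5 + 4*6)) - 34334)*(-5205 + (19 + 203)) = (√(161 + (5 + 24)) - 34334)*(-5205 + 222) = (√(161 + 29) - 34334)*(-4983) = (√190 - 34334)*(-4983) = (-34334 + √190)*(-4983) = 171086322 - 4983*√190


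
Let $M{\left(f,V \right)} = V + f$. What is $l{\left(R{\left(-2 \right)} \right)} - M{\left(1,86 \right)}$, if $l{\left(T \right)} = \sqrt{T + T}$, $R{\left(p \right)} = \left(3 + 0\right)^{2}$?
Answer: $-87 + 3 \sqrt{2} \approx -82.757$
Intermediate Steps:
$R{\left(p \right)} = 9$ ($R{\left(p \right)} = 3^{2} = 9$)
$l{\left(T \right)} = \sqrt{2} \sqrt{T}$ ($l{\left(T \right)} = \sqrt{2 T} = \sqrt{2} \sqrt{T}$)
$l{\left(R{\left(-2 \right)} \right)} - M{\left(1,86 \right)} = \sqrt{2} \sqrt{9} - \left(86 + 1\right) = \sqrt{2} \cdot 3 - 87 = 3 \sqrt{2} - 87 = -87 + 3 \sqrt{2}$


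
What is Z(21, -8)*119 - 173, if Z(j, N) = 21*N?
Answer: -20165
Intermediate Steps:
Z(21, -8)*119 - 173 = (21*(-8))*119 - 173 = -168*119 - 173 = -19992 - 173 = -20165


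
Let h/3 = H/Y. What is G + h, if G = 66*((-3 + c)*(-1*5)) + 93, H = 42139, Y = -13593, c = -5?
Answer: 12341084/4531 ≈ 2723.7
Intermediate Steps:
h = -42139/4531 (h = 3*(42139/(-13593)) = 3*(42139*(-1/13593)) = 3*(-42139/13593) = -42139/4531 ≈ -9.3002)
G = 2733 (G = 66*((-3 - 5)*(-1*5)) + 93 = 66*(-8*(-5)) + 93 = 66*40 + 93 = 2640 + 93 = 2733)
G + h = 2733 - 42139/4531 = 12341084/4531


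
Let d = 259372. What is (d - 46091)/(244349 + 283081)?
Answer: 213281/527430 ≈ 0.40438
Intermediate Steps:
(d - 46091)/(244349 + 283081) = (259372 - 46091)/(244349 + 283081) = 213281/527430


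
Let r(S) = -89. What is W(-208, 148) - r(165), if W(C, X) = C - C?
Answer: 89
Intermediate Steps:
W(C, X) = 0
W(-208, 148) - r(165) = 0 - 1*(-89) = 0 + 89 = 89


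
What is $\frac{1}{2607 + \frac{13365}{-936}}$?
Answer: $\frac{104}{269643} \approx 0.0003857$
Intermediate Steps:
$\frac{1}{2607 + \frac{13365}{-936}} = \frac{1}{2607 + 13365 \left(- \frac{1}{936}\right)} = \frac{1}{2607 - \frac{1485}{104}} = \frac{1}{\frac{269643}{104}} = \frac{104}{269643}$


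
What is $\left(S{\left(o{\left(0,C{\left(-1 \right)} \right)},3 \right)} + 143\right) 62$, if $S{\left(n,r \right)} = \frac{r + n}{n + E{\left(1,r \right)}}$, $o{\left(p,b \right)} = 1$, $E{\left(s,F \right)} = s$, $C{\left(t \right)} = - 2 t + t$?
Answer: $8990$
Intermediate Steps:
$C{\left(t \right)} = - t$
$S{\left(n,r \right)} = \frac{n + r}{1 + n}$ ($S{\left(n,r \right)} = \frac{r + n}{n + 1} = \frac{n + r}{1 + n}$)
$\left(S{\left(o{\left(0,C{\left(-1 \right)} \right)},3 \right)} + 143\right) 62 = \left(\frac{1 + 3}{1 + 1} + 143\right) 62 = \left(\frac{1}{2} \cdot 4 + 143\right) 62 = \left(2 + 143\right) 62 = 145 \cdot 62 = 8990$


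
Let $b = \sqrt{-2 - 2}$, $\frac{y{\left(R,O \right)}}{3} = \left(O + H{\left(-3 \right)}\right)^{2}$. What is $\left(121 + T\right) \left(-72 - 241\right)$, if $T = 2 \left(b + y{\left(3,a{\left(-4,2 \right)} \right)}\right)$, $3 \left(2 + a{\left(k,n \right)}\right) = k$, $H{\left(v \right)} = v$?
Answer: $- \frac{339605}{3} - 1252 i \approx -1.132 \cdot 10^{5} - 1252.0 i$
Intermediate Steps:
$a{\left(k,n \right)} = -2 + \frac{k}{3}$
$y{\left(R,O \right)} = 3 \left(-3 + O\right)^{2}$ ($y{\left(R,O \right)} = 3 \left(O - 3\right)^{2} = 3 \left(-3 + O\right)^{2}$)
$b = 2 i$ ($b = \sqrt{-4} = 2 i \approx 2.0 i$)
$T = \frac{722}{3} + 4 i$ ($T = 2 \left(2 i + 3 \left(-3 + \left(-2 + \frac{1}{3} \left(-4\right)\right)\right)^{2}\right) = 2 \left(2 i + 3 \left(-3 - \frac{10}{3}\right)^{2}\right) = 2 \left(2 i + 3 \left(- \frac{19}{3}\right)^{2}\right) = 2 \left(2 i + 3 \cdot \frac{361}{9}\right) = 2 \left(2 i + \frac{361}{3}\right) = 2 \left(\frac{361}{3} + 2 i\right) = \frac{722}{3} + 4 i \approx 240.67 + 4.0 i$)
$\left(121 + T\right) \left(-72 - 241\right) = \left(121 + \left(\frac{722}{3} + 4 i\right)\right) \left(-72 - 241\right) = \left(\frac{1085}{3} + 4 i\right) \left(-313\right) = - \frac{339605}{3} - 1252 i$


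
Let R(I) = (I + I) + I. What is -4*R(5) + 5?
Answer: -55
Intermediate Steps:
R(I) = 3*I (R(I) = 2*I + I = 3*I)
-4*R(5) + 5 = -12*5 + 5 = -4*15 + 5 = -60 + 5 = -55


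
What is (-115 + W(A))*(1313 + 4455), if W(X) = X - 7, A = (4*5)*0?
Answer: -703696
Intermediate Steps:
A = 0 (A = 20*0 = 0)
W(X) = -7 + X
(-115 + W(A))*(1313 + 4455) = (-115 + (-7 + 0))*(1313 + 4455) = (-115 - 7)*5768 = -122*5768 = -703696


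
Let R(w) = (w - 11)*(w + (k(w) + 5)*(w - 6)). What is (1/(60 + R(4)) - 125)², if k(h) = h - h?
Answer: 162537001/10404 ≈ 15623.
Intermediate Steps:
k(h) = 0
R(w) = (-30 + 6*w)*(-11 + w) (R(w) = (w - 11)*(w + (0 + 5)*(w - 6)) = (-11 + w)*(w + 5*(-6 + w)) = (-11 + w)*(w + (-30 + 5*w)) = (-11 + w)*(-30 + 6*w) = (-30 + 6*w)*(-11 + w))
(1/(60 + R(4)) - 125)² = (1/(60 + (330 - 96*4 + 6*4²)) - 125)² = (1/(60 + (330 - 384 + 6*16)) - 125)² = (1/(60 + (330 - 384 + 96)) - 125)² = (1/(60 + 42) - 125)² = (1/102 - 125)² = (-12749/102)² = 162537001/10404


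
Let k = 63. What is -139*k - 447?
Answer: -9204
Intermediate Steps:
-139*k - 447 = -139*63 - 447 = -8757 - 447 = -9204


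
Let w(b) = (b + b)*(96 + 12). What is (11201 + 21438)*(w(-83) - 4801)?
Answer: -741851831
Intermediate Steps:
w(b) = 216*b (w(b) = (2*b)*108 = 216*b)
(11201 + 21438)*(w(-83) - 4801) = (11201 + 21438)*(216*(-83) - 4801) = 32639*(-17928 - 4801) = 32639*(-22729) = -741851831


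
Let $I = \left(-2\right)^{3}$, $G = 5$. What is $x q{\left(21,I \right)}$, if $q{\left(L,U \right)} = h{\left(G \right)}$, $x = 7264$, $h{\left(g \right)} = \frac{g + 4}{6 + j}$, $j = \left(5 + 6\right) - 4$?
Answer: $\frac{65376}{13} \approx 5028.9$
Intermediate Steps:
$j = 7$ ($j = 11 - 4 = 7$)
$h{\left(g \right)} = \frac{4}{13} + \frac{g}{13}$ ($h{\left(g \right)} = \frac{g + 4}{6 + 7} = \frac{4 + g}{13} = \left(4 + g\right) \frac{1}{13} = \frac{4}{13} + \frac{g}{13}$)
$I = -8$
$q{\left(L,U \right)} = \frac{9}{13}$ ($q{\left(L,U \right)} = \frac{4}{13} + \frac{1}{13} \cdot 5 = \frac{4}{13} + \frac{5}{13} = \frac{9}{13}$)
$x q{\left(21,I \right)} = 7264 \cdot \frac{9}{13} = \frac{65376}{13}$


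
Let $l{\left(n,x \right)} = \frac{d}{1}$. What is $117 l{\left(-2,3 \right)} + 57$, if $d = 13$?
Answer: $1578$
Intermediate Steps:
$l{\left(n,x \right)} = 13$ ($l{\left(n,x \right)} = \frac{13}{1} = 13 \cdot 1 = 13$)
$117 l{\left(-2,3 \right)} + 57 = 117 \cdot 13 + 57 = 1521 + 57 = 1578$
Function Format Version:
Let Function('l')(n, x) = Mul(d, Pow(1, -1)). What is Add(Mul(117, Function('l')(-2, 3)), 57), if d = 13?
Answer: 1578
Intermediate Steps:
Function('l')(n, x) = 13 (Function('l')(n, x) = Mul(13, Pow(1, -1)) = Mul(13, 1) = 13)
Add(Mul(117, Function('l')(-2, 3)), 57) = Add(Mul(117, 13), 57) = Add(1521, 57) = 1578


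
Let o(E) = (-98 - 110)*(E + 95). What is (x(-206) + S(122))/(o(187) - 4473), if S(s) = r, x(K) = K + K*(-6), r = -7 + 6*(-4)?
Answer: -333/21043 ≈ -0.015825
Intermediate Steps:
r = -31 (r = -7 - 24 = -31)
x(K) = -5*K (x(K) = K - 6*K = -5*K)
S(s) = -31
o(E) = -19760 - 208*E (o(E) = -208*(95 + E) = -19760 - 208*E)
(x(-206) + S(122))/(o(187) - 4473) = (-5*(-206) - 31)/((-19760 - 208*187) - 4473) = (1030 - 31)/((-19760 - 38896) - 4473) = 999/(-58656 - 4473) = 999/(-63129) = 999*(-1/63129) = -333/21043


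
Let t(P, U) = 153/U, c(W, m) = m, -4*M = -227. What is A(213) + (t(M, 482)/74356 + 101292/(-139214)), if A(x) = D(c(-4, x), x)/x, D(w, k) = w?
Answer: 679565153783/2494686480344 ≈ 0.27241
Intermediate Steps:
M = 227/4 (M = -¼*(-227) = 227/4 ≈ 56.750)
A(x) = 1 (A(x) = x/x = 1)
A(213) + (t(M, 482)/74356 + 101292/(-139214)) = 1 + ((153/482)/74356 + 101292/(-139214)) = 1 + ((153*(1/482))*(1/74356) + 101292*(-1/139214)) = 1 + ((153/482)*(1/74356) - 50646/69607) = 1 + (153/35839592 - 50646/69607) = 1 - 1815121326561/2494686480344 = 679565153783/2494686480344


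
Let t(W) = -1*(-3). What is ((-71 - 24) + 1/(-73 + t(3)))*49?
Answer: -46557/10 ≈ -4655.7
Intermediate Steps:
t(W) = 3
((-71 - 24) + 1/(-73 + t(3)))*49 = ((-71 - 24) + 1/(-73 + 3))*49 = (-95 + 1/(-70))*49 = (-95 - 1/70)*49 = -6651/70*49 = -46557/10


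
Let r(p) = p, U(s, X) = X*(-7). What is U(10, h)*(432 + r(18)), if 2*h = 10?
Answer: -15750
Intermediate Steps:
h = 5 (h = (½)*10 = 5)
U(s, X) = -7*X
U(10, h)*(432 + r(18)) = (-7*5)*(432 + 18) = -35*450 = -15750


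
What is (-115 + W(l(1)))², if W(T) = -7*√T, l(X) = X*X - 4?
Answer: 13078 + 1610*I*√3 ≈ 13078.0 + 2788.6*I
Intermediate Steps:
l(X) = -4 + X² (l(X) = X² - 4 = -4 + X²)
(-115 + W(l(1)))² = (-115 - 7*√(-4 + 1²))² = (-115 - 7*√(-4 + 1))² = (-115 - 7*I*√3)²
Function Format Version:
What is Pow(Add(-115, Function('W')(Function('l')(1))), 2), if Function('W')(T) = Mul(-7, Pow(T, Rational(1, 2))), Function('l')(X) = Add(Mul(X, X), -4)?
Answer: Add(13078, Mul(1610, I, Pow(3, Rational(1, 2)))) ≈ Add(13078., Mul(2788.6, I))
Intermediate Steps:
Function('l')(X) = Add(-4, Pow(X, 2)) (Function('l')(X) = Add(Pow(X, 2), -4) = Add(-4, Pow(X, 2)))
Pow(Add(-115, Function('W')(Function('l')(1))), 2) = Pow(Add(-115, Mul(-7, Pow(Add(-4, Pow(1, 2)), Rational(1, 2)))), 2) = Pow(Add(-115, Mul(-7, Pow(Add(-4, 1), Rational(1, 2)))), 2) = Pow(Add(-115, Mul(-7, Pow(-3, Rational(1, 2)))), 2) = Pow(Add(-115, Mul(-7, Mul(I, Pow(3, Rational(1, 2))))), 2) = Pow(Add(-115, Mul(-7, I, Pow(3, Rational(1, 2)))), 2)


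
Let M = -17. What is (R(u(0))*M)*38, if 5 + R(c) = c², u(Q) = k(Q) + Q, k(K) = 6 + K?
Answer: -20026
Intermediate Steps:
u(Q) = 6 + 2*Q (u(Q) = (6 + Q) + Q = 6 + 2*Q)
R(c) = -5 + c²
(R(u(0))*M)*38 = ((-5 + (6 + 2*0)²)*(-17))*38 = ((-5 + (6 + 0)²)*(-17))*38 = ((-5 + 6²)*(-17))*38 = ((-5 + 36)*(-17))*38 = (31*(-17))*38 = -527*38 = -20026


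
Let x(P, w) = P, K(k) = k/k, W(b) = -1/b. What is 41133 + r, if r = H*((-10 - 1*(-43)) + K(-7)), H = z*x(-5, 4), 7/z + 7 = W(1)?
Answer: 165127/4 ≈ 41282.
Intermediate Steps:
K(k) = 1
z = -7/8 (z = 7/(-7 - 1/1) = 7/(-7 - 1*1) = 7/(-7 - 1) = 7/(-8) = 7*(-1/8) = -7/8 ≈ -0.87500)
H = 35/8 (H = -7/8*(-5) = 35/8 ≈ 4.3750)
r = 595/4 (r = 35*((-10 - 1*(-43)) + 1)/8 = 35*((-10 + 43) + 1)/8 = 35*(33 + 1)/8 = (35/8)*34 = 595/4 ≈ 148.75)
41133 + r = 41133 + 595/4 = 165127/4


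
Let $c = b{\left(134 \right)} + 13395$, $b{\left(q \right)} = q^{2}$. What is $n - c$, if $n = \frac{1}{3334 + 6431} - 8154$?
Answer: $- \frac{385766324}{9765} \approx -39505.0$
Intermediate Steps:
$c = 31351$ ($c = 134^{2} + 13395 = 17956 + 13395 = 31351$)
$n = - \frac{79623809}{9765}$ ($n = \frac{1}{9765} - 8154 = - \frac{79623809}{9765} \approx -8154.0$)
$n - c = - \frac{79623809}{9765} - 31351 = - \frac{385766324}{9765}$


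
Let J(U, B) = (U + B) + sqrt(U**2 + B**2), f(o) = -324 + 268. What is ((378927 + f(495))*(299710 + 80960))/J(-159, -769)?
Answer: -22306772712160/40757 - 24037470595*sqrt(616642)/40757 ≈ -1.0104e+9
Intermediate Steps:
f(o) = -56
J(U, B) = B + U + sqrt(B**2 + U**2) (J(U, B) = (B + U) + sqrt(B**2 + U**2) = B + U + sqrt(B**2 + U**2))
((378927 + f(495))*(299710 + 80960))/J(-159, -769) = ((378927 - 56)*(299710 + 80960))/(-769 - 159 + sqrt((-769)**2 + (-159)**2)) = (378871*380670)/(-769 - 159 + sqrt(591361 + 25281)) = 144224823570/(-769 - 159 + sqrt(616642)) = 144224823570/(-928 + sqrt(616642))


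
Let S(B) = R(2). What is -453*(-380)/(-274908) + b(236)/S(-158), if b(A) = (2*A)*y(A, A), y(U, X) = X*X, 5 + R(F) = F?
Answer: -602243564443/68727 ≈ -8.7628e+6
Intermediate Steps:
R(F) = -5 + F
S(B) = -3 (S(B) = -5 + 2 = -3)
y(U, X) = X**2
b(A) = 2*A**3 (b(A) = (2*A)*A**2 = 2*A**3)
-453*(-380)/(-274908) + b(236)/S(-158) = -453*(-380)/(-274908) + (2*236**3)/(-3) = 172140*(-1/274908) + (2*13144256)*(-1/3) = -14345/22909 + 26288512*(-1/3) = -14345/22909 - 26288512/3 = -602243564443/68727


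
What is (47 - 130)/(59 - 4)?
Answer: -83/55 ≈ -1.5091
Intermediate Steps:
(47 - 130)/(59 - 4) = -83/55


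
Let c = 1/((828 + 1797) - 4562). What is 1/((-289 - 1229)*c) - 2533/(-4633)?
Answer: 12819215/7032894 ≈ 1.8228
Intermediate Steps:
c = -1/1937 (c = 1/(2625 - 4562) = 1/(-1937) = -1/1937 ≈ -0.00051626)
1/((-289 - 1229)*c) - 2533/(-4633) = 1/((-289 - 1229)*(-1/1937)) - 2533/(-4633) = -1937/(-1518) - 2533*(-1/4633) = -1/1518*(-1937) + 2533/4633 = 1937/1518 + 2533/4633 = 12819215/7032894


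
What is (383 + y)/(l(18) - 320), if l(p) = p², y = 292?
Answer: 675/4 ≈ 168.75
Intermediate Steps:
(383 + y)/(l(18) - 320) = (383 + 292)/(18² - 320) = 675/(324 - 320) = 675/4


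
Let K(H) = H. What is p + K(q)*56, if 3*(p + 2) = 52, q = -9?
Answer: -1466/3 ≈ -488.67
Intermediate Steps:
p = 46/3 (p = -2 + (⅓)*52 = -2 + 52/3 = 46/3 ≈ 15.333)
p + K(q)*56 = 46/3 - 9*56 = 46/3 - 504 = -1466/3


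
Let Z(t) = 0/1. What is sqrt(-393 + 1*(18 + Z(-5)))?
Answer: 5*I*sqrt(15) ≈ 19.365*I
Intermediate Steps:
Z(t) = 0 (Z(t) = 0*1 = 0)
sqrt(-393 + 1*(18 + Z(-5))) = sqrt(-393 + 1*(18 + 0)) = sqrt(-393 + 1*18) = sqrt(-393 + 18) = sqrt(-375) = 5*I*sqrt(15)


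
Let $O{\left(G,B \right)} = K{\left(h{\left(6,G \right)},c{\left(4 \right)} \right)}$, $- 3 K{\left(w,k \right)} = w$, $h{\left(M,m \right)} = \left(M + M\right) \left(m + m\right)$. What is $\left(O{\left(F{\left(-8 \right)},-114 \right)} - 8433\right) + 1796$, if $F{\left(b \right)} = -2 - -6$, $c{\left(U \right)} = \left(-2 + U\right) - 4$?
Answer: $-6669$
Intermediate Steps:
$h{\left(M,m \right)} = 4 M m$ ($h{\left(M,m \right)} = 2 M 2 m = 4 M m$)
$c{\left(U \right)} = -6 + U$
$K{\left(w,k \right)} = - \frac{w}{3}$
$F{\left(b \right)} = 4$ ($F{\left(b \right)} = -2 + 6 = 4$)
$O{\left(G,B \right)} = - 8 G$ ($O{\left(G,B \right)} = - \frac{4 \cdot 6 G}{3} = - \frac{24 G}{3} = - 8 G$)
$\left(O{\left(F{\left(-8 \right)},-114 \right)} - 8433\right) + 1796 = \left(\left(-8\right) 4 - 8433\right) + 1796 = \left(-32 - 8433\right) + 1796 = -8465 + 1796 = -6669$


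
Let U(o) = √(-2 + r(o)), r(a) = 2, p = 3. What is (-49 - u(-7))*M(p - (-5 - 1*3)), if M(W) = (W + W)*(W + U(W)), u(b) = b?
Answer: -10164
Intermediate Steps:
U(o) = 0 (U(o) = √(-2 + 2) = √0 = 0)
M(W) = 2*W² (M(W) = (W + W)*(W + 0) = (2*W)*W = 2*W²)
(-49 - u(-7))*M(p - (-5 - 1*3)) = (-49 - 1*(-7))*(2*(3 - (-5 - 1*3))²) = (-49 + 7)*(2*(3 - (-5 - 3))²) = -84*(3 - 1*(-8))² = -84*(3 + 8)² = -84*11² = -84*121 = -42*242 = -10164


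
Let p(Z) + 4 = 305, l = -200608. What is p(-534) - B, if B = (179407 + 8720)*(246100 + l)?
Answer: -8558273183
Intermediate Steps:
p(Z) = 301 (p(Z) = -4 + 305 = 301)
B = 8558273484 (B = (179407 + 8720)*(246100 - 200608) = 188127*45492 = 8558273484)
p(-534) - B = 301 - 1*8558273484 = 301 - 8558273484 = -8558273183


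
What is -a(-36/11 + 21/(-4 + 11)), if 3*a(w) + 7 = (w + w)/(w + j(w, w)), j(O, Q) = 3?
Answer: 12/5 ≈ 2.4000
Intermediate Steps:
a(w) = -7/3 + 2*w/(3*(3 + w)) (a(w) = -7/3 + ((w + w)/(w + 3))/3 = -7/3 + ((2*w)/(3 + w))/3 = -7/3 + (2*w/(3 + w))/3 = -7/3 + 2*w/(3*(3 + w)))
-a(-36/11 + 21/(-4 + 11)) = -(-21 - 5*(-36/11 + 21/(-4 + 11)))/(3*(3 + (-36/11 + 21/(-4 + 11)))) = -(-21 - 5*(-36*1/11 + 21/7))/(3*(3 + (-36*1/11 + 21/7))) = -(-21 - 5*(-36/11 + 21*(1/7)))/(3*(3 + (-36/11 + 21*(1/7)))) = -(-21 - 5*(-36/11 + 3))/(3*(3 + (-36/11 + 3))) = -(-21 - 5*(-3/11))/(3*(3 - 3/11)) = -(-21 + 15/11)/(3*30/11) = -11*(-216)/(3*30*11) = -1*(-12/5) = 12/5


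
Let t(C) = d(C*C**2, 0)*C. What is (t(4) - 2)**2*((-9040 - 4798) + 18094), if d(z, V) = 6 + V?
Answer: 2059904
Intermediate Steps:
t(C) = 6*C (t(C) = (6 + 0)*C = 6*C)
(t(4) - 2)**2*((-9040 - 4798) + 18094) = (6*4 - 2)**2*((-9040 - 4798) + 18094) = (24 - 2)**2*(-13838 + 18094) = 22**2*4256 = 484*4256 = 2059904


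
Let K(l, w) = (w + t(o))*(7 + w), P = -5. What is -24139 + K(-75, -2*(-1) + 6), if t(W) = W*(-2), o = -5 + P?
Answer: -23719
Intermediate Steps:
o = -10 (o = -5 - 5 = -10)
t(W) = -2*W
K(l, w) = (7 + w)*(20 + w) (K(l, w) = (w - 2*(-10))*(7 + w) = (w + 20)*(7 + w) = (20 + w)*(7 + w) = (7 + w)*(20 + w))
-24139 + K(-75, -2*(-1) + 6) = -24139 + (140 + (-2*(-1) + 6)² + 27*(-2*(-1) + 6)) = -24139 + (140 + (2 + 6)² + 27*(2 + 6)) = -24139 + (140 + 8² + 27*8) = -24139 + (140 + 64 + 216) = -24139 + 420 = -23719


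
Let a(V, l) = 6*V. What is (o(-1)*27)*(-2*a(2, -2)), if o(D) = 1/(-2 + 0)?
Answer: 324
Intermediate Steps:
o(D) = -½ (o(D) = 1/(-2) = -½)
(o(-1)*27)*(-2*a(2, -2)) = (-½*27)*(-12*2) = -(-27)*12 = -27/2*(-24) = 324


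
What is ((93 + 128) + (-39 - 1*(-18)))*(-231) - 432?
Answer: -46632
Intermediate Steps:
((93 + 128) + (-39 - 1*(-18)))*(-231) - 432 = (221 + (-39 + 18))*(-231) - 432 = (221 - 21)*(-231) - 432 = 200*(-231) - 432 = -46200 - 432 = -46632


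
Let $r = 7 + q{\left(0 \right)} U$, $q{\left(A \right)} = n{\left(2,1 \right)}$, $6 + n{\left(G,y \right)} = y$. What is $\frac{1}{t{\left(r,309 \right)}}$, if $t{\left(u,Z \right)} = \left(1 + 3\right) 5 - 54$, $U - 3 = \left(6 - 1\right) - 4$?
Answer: $- \frac{1}{34} \approx -0.029412$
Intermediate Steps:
$n{\left(G,y \right)} = -6 + y$
$q{\left(A \right)} = -5$ ($q{\left(A \right)} = -6 + 1 = -5$)
$U = 4$ ($U = 3 + \left(\left(6 - 1\right) - 4\right) = 3 + \left(5 - 4\right) = 3 + 1 = 4$)
$r = -13$ ($r = 7 - 20 = -13$)
$t{\left(u,Z \right)} = -34$ ($t{\left(u,Z \right)} = 4 \cdot 5 - 54 = 20 - 54 = -34$)
$\frac{1}{t{\left(r,309 \right)}} = \frac{1}{-34} = - \frac{1}{34}$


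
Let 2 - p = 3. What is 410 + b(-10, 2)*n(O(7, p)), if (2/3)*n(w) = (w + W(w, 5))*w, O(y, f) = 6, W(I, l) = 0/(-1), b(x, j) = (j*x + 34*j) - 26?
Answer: 1598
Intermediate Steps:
p = -1 (p = 2 - 1*3 = 2 - 3 = -1)
b(x, j) = -26 + 34*j + j*x (b(x, j) = (34*j + j*x) - 26 = -26 + 34*j + j*x)
W(I, l) = 0 (W(I, l) = 0*(-1) = 0)
n(w) = 3*w**2/2 (n(w) = 3*((w + 0)*w)/2 = 3*(w*w)/2 = 3*w**2/2)
410 + b(-10, 2)*n(O(7, p)) = 410 + (-26 + 34*2 + 2*(-10))*((3/2)*6**2) = 410 + (-26 + 68 - 20)*((3/2)*36) = 410 + 22*54 = 410 + 1188 = 1598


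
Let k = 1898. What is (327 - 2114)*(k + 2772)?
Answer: -8345290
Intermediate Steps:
(327 - 2114)*(k + 2772) = (327 - 2114)*(1898 + 2772) = -1787*4670 = -8345290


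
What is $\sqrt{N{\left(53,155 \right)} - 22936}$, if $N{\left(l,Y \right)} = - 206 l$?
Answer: $i \sqrt{33854} \approx 183.99 i$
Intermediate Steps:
$\sqrt{N{\left(53,155 \right)} - 22936} = \sqrt{\left(-206\right) 53 - 22936} = \sqrt{-10918 - 22936} = \sqrt{-33854} = i \sqrt{33854}$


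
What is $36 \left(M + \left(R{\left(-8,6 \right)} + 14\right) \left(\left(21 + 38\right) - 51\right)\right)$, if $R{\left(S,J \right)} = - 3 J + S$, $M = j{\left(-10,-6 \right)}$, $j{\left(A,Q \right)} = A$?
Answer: $-3816$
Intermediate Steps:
$M = -10$
$R{\left(S,J \right)} = S - 3 J$
$36 \left(M + \left(R{\left(-8,6 \right)} + 14\right) \left(\left(21 + 38\right) - 51\right)\right) = 36 \left(-10 + \left(\left(-8 - 18\right) + 14\right) \left(\left(21 + 38\right) - 51\right)\right) = 36 \left(-10 + \left(\left(-8 - 18\right) + 14\right) \left(59 - 51\right)\right) = 36 \left(-10 + \left(-26 + 14\right) 8\right) = 36 \left(-10 - 96\right) = 36 \left(-106\right) = -3816$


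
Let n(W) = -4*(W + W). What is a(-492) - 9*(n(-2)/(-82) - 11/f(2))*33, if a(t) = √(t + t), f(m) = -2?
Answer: -129195/82 + 2*I*√246 ≈ -1575.5 + 31.369*I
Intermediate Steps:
n(W) = -8*W
a(t) = √2*√t (a(t) = √(2*t) = √2*√t)
a(-492) - 9*(n(-2)/(-82) - 11/f(2))*33 = √2*√(-492) - 9*(-8*(-2)/(-82) - 11/(-2))*33 = √2*(2*I*√123) - 9*(16*(-1/82) - 11*(-½))*33 = 2*I*√246 - 9*(-8/41 + 11/2)*33 = 2*I*√246 - 9*435/82*33 = 2*I*√246 - 3915/82*33 = 2*I*√246 - 129195/82 = -129195/82 + 2*I*√246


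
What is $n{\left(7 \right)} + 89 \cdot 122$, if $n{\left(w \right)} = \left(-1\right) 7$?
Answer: $10851$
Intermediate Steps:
$n{\left(w \right)} = -7$
$n{\left(7 \right)} + 89 \cdot 122 = -7 + 89 \cdot 122 = -7 + 10858 = 10851$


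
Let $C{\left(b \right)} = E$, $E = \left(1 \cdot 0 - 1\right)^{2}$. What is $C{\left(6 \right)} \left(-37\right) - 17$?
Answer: $-54$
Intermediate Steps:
$E = 1$ ($E = \left(0 - 1\right)^{2} = \left(-1\right)^{2} = 1$)
$C{\left(b \right)} = 1$
$C{\left(6 \right)} \left(-37\right) - 17 = 1 \left(-37\right) - 17 = -37 - 17 = -54$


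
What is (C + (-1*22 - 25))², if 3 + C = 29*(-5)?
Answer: 38025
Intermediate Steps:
C = -148 (C = -3 + 29*(-5) = -3 - 145 = -148)
(C + (-1*22 - 25))² = (-148 + (-1*22 - 25))² = (-148 + (-22 - 25))² = (-148 - 47)² = (-195)² = 38025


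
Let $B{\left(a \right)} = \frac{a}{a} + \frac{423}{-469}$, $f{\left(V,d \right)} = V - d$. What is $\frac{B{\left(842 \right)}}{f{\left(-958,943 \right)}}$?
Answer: $- \frac{46}{891569} \approx -5.1594 \cdot 10^{-5}$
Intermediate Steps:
$B{\left(a \right)} = \frac{46}{469}$ ($B{\left(a \right)} = 1 + 423 \left(- \frac{1}{469}\right) = 1 - \frac{423}{469} = \frac{46}{469}$)
$\frac{B{\left(842 \right)}}{f{\left(-958,943 \right)}} = \frac{46}{469 \left(-958 - 943\right)} = \frac{46}{469 \left(-1901\right)} = \frac{46}{469} \left(- \frac{1}{1901}\right) = - \frac{46}{891569}$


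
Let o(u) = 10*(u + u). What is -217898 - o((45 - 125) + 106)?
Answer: -218418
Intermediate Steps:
o(u) = 20*u (o(u) = 10*(2*u) = 20*u)
-217898 - o((45 - 125) + 106) = -217898 - 20*((45 - 125) + 106) = -217898 - 20*(-80 + 106) = -217898 - 20*26 = -217898 - 1*520 = -217898 - 520 = -218418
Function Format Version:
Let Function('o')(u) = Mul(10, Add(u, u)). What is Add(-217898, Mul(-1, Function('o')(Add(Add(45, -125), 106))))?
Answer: -218418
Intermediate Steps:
Function('o')(u) = Mul(20, u) (Function('o')(u) = Mul(10, Mul(2, u)) = Mul(20, u))
Add(-217898, Mul(-1, Function('o')(Add(Add(45, -125), 106)))) = Add(-217898, Mul(-1, Mul(20, Add(Add(45, -125), 106)))) = Add(-217898, Mul(-1, Mul(20, Add(-80, 106)))) = Add(-217898, Mul(-1, Mul(20, 26))) = Add(-217898, Mul(-1, 520)) = Add(-217898, -520) = -218418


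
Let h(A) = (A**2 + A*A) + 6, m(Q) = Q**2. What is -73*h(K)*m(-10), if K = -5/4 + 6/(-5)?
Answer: -262873/2 ≈ -1.3144e+5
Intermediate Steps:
K = -49/20 (K = -5*1/4 + 6*(-1/5) = -5/4 - 6/5 = -49/20 ≈ -2.4500)
h(A) = 6 + 2*A**2 (h(A) = (A**2 + A**2) + 6 = 2*A**2 + 6 = 6 + 2*A**2)
-73*h(K)*m(-10) = -73*(6 + 2*(-49/20)**2)*(-10)**2 = -73*(6 + 2*(2401/400))*100 = -73*(6 + 2401/200)*100 = -73*(3601/200)*100 = -262873*100/200 = -1*262873/2 = -262873/2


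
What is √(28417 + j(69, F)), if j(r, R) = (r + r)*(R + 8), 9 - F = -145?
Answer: √50773 ≈ 225.33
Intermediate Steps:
F = 154 (F = 9 - 1*(-145) = 9 + 145 = 154)
j(r, R) = 2*r*(8 + R) (j(r, R) = (2*r)*(8 + R) = 2*r*(8 + R))
√(28417 + j(69, F)) = √(28417 + 2*69*(8 + 154)) = √(28417 + 2*69*162) = √(28417 + 22356) = √50773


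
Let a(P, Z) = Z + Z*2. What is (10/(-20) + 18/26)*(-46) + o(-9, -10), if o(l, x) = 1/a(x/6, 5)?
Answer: -1712/195 ≈ -8.7795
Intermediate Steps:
a(P, Z) = 3*Z (a(P, Z) = Z + 2*Z = 3*Z)
o(l, x) = 1/15 (o(l, x) = 1/(3*5) = 1/15)
(10/(-20) + 18/26)*(-46) + o(-9, -10) = (10/(-20) + 18/26)*(-46) + 1/15 = (10*(-1/20) + 18*(1/26))*(-46) + 1/15 = (-½ + 9/13)*(-46) + 1/15 = (5/26)*(-46) + 1/15 = -115/13 + 1/15 = -1712/195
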